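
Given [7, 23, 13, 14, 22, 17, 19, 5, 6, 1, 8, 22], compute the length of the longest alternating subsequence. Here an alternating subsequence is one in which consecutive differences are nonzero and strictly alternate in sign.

A longest alternating subsequence is 7, 23, 13, 22, 17, 19, 5, 6, 1, 8 (positions 1,2,3,5,6,7,8,9,10,11); its 9 consecutive differences strictly alternate in sign, and length 10 is optimal.

10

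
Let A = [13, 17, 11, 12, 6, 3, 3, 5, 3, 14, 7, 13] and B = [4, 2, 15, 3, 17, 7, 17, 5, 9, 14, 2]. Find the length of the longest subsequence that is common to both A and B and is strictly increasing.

A longest common strictly increasing subsequence is 3, 5, 14 (length 3); it appears in order in both A and B, and no longer such subsequence exists.

3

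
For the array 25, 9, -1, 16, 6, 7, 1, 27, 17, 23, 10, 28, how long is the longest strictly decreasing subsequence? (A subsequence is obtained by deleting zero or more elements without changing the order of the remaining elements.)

4

Let dp[i] be the longest decreasing subsequence ending at position i. Then dp = [1, 2, 3, 2, 3, 3, 4, 1, 2, 2, 3, 1].
The maximum is 4; one witness is 25, 9, 6, 1 at positions 1,2,5,7.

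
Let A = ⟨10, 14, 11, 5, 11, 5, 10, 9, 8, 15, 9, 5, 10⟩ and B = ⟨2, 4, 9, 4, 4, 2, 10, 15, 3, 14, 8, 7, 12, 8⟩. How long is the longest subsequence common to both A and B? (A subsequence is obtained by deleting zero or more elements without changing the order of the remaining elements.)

3

A longest common subsequence is 10, 14, 8 (length 3); the LCS DP confirms no longer common subsequence exists.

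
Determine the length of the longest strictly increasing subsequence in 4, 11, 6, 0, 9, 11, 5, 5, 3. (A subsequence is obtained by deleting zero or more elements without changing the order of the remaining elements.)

4

Scanning left to right, the best length ending at each element is: 4→1, 11→2, 6→2, 0→1, 9→3, 11→4, 5→2, 5→2, 3→2.
So the longest increasing subsequence has length 4, e.g. 4, 6, 9, 11.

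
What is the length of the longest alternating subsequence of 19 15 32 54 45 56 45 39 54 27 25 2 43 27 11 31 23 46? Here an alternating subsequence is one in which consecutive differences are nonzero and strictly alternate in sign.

A longest alternating subsequence is 19, 15, 54, 45, 56, 45, 54, 27, 43, 27, 31, 23, 46 (positions 1,2,4,5,6,7,9,10,13,14,16,17,18); its 12 consecutive differences strictly alternate in sign, and length 13 is optimal.

13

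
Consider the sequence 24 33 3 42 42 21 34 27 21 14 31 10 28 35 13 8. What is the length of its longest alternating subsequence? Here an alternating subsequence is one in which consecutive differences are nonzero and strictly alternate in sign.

11

A longest alternating subsequence is 24, 33, 3, 42, 21, 34, 27, 31, 10, 28, 13 (positions 1,2,3,4,6,7,8,11,12,13,15); its 10 consecutive differences strictly alternate in sign, and length 11 is optimal.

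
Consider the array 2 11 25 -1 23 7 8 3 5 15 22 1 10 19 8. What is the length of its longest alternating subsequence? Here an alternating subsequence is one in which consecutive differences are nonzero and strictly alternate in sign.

Track the best alternating length ending on an up-step vs a down-step at each position: up/down = 1/1, 2/1, 2/1, 1/3, 4/3, 4/5, 6/5, 4/7, 8/7, 8/5, 8/5, 4/9, 10/9, 10/9, 10/11.
The maximum over both is 11; one such subsequence is 2, 11, -1, 23, 7, 8, 3, 5, 1, 10, 8.

11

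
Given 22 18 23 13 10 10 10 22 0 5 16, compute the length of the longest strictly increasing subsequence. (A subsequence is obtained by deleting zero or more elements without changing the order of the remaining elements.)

One longest increasing subsequence is 0, 5, 16 (positions 9,10,11), of length 3; no longer one exists.

3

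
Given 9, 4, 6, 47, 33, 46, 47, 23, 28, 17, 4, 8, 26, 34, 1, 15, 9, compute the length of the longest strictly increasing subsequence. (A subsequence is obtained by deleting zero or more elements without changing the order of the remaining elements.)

Scanning left to right, the best length ending at each element is: 9→1, 4→1, 6→2, 47→3, 33→3, 46→4, 47→5, 23→3, 28→4, 17→3, 4→1, 8→3, 26→4, 34→5, 1→1, 15→4, 9→4.
So the longest increasing subsequence has length 5, e.g. 4, 6, 33, 46, 47.

5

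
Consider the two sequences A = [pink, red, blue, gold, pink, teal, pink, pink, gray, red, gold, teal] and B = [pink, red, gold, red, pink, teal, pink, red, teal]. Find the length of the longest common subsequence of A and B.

8

Backtracking the LCS table gives one alignment: pink (A1,B1) → red (A2,B2) → gold (A4,B3) → pink (A5,B5) → teal (A6,B6) → pink (A8,B7) → red (A10,B8) → teal (A12,B9).
So the longest common subsequence has length 8.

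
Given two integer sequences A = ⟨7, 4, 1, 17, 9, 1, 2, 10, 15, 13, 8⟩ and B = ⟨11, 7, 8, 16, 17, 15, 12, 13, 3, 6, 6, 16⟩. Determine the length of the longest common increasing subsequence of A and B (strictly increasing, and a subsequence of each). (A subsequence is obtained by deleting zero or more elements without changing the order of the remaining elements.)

2

A longest common strictly increasing subsequence is 7, 8 (length 2); it appears in order in both A and B, and no longer such subsequence exists.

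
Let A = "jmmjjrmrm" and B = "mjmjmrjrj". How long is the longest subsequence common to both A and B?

5

A longest common subsequence is jmmjj (length 5); the LCS DP confirms no longer common subsequence exists.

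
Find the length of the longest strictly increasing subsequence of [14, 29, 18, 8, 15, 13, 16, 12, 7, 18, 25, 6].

Scanning left to right, the best length ending at each element is: 14→1, 29→2, 18→2, 8→1, 15→2, 13→2, 16→3, 12→2, 7→1, 18→4, 25→5, 6→1.
So the longest increasing subsequence has length 5, e.g. 14, 15, 16, 18, 25.

5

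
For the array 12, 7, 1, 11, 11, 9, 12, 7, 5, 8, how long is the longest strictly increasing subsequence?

One longest increasing subsequence is 7, 11, 12 (positions 2,4,7), of length 3; no longer one exists.

3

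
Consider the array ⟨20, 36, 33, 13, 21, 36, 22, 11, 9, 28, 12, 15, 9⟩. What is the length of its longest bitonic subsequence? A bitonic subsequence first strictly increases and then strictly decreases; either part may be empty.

Let inc[i] be the LIS ending at i and dec[i] the longest strictly decreasing subsequence starting at i. inc = [1, 2, 2, 1, 2, 3, 3, 1, 1, 4, 2, 3, 1], dec = [4, 5, 4, 3, 3, 4, 3, 2, 1, 3, 2, 2, 1].
max_i inc[i]+dec[i]−1 = 6, with one witness 20, 36, 33, 28, 15, 9.

6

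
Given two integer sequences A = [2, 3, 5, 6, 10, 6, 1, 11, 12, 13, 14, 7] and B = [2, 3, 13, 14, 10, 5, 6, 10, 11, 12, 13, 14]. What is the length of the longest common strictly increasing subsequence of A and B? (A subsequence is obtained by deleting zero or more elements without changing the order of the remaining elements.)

9

A longest common strictly increasing subsequence is 2, 3, 5, 6, 10, 11, 12, 13, 14 (length 9); it appears in order in both A and B, and no longer such subsequence exists.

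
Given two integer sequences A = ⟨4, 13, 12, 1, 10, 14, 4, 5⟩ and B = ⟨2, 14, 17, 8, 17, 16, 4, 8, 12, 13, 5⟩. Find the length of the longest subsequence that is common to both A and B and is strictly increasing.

2

A longest common strictly increasing subsequence is 4, 12 (length 2); it appears in order in both A and B, and no longer such subsequence exists.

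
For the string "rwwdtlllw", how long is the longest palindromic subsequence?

5

One longest palindromic subsequence is wlllw (positions 2,6,7,8,9); it reads the same forward and backward, and the interval DP gives dp[1][9] = 5.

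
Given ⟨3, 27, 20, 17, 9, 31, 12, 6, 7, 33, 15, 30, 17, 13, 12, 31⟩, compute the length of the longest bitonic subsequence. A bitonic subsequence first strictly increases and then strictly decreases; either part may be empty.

8

One longest bitonic subsequence is 3, 27, 31, 33, 30, 17, 13, 12 (positions 1,2,6,10,12,13,14,15): it rises to 33 then falls. Length 8 is optimal.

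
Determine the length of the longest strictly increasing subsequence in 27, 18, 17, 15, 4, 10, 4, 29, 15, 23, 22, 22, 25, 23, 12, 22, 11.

5

Let dp[i] be the longest increasing subsequence ending at position i. Then dp = [1, 1, 1, 1, 1, 2, 1, 3, 3, 4, 4, 4, 5, 5, 3, 4, 3].
The maximum is 5; one witness is 4, 10, 15, 23, 25 at positions 5,6,9,10,13.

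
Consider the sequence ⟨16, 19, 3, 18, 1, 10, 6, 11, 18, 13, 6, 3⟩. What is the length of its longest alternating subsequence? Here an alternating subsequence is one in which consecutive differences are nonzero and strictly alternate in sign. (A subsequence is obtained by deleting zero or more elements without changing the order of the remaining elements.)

A longest alternating subsequence is 16, 19, 3, 18, 1, 10, 6, 18, 13 (positions 1,2,3,4,5,6,7,9,10); its 8 consecutive differences strictly alternate in sign, and length 9 is optimal.

9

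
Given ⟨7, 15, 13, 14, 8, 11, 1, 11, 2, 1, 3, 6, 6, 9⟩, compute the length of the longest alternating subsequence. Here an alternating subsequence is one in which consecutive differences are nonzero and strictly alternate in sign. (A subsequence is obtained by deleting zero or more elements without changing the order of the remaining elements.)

10

Track the best alternating length ending on an up-step vs a down-step at each position: up/down = 1/1, 2/1, 2/3, 4/3, 2/5, 6/5, 1/7, 8/5, 8/9, 1/9, 10/9, 10/9, 10/9, 10/9.
The maximum over both is 10; one such subsequence is 7, 15, 13, 14, 8, 11, 1, 11, 2, 3.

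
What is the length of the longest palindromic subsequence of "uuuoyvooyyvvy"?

One longest palindromic subsequence is yvyyvy (positions 5,6,9,10,12,13); it reads the same forward and backward, and the interval DP gives dp[1][13] = 6.

6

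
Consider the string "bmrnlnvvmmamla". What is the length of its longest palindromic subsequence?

One longest palindromic subsequence is lmaml (positions 5,9,11,12,13); it reads the same forward and backward, and the interval DP gives dp[1][14] = 5.

5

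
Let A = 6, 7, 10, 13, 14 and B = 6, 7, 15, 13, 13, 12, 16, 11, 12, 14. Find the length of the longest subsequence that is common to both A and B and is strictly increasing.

4

A longest common strictly increasing subsequence is 6, 7, 13, 14 (length 4); it appears in order in both A and B, and no longer such subsequence exists.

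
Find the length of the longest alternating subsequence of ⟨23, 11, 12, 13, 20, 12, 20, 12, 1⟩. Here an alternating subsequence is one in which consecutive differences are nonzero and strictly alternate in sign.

A longest alternating subsequence is 23, 11, 13, 12, 20, 12 (positions 1,2,4,6,7,8); its 5 consecutive differences strictly alternate in sign, and length 6 is optimal.

6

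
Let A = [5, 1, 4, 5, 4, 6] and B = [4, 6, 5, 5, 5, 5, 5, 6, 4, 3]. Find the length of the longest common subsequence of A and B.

3

Backtracking the LCS table gives one alignment: 5 (A1,B6) → 5 (A4,B7) → 4 (A5,B9).
So the longest common subsequence has length 3.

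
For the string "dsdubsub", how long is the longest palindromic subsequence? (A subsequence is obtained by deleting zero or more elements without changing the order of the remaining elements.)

Using dp[i][j] = 2 + dp[i+1][j−1] if the ends match, else max(dp[i+1][j], dp[i][j−1]):
dp[1][8] = 3. A witness is bub at positions 5,7,8.

3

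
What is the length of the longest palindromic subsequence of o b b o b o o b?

One longest palindromic subsequence is booob (positions 2,4,6,7,8); it reads the same forward and backward, and the interval DP gives dp[1][8] = 5.

5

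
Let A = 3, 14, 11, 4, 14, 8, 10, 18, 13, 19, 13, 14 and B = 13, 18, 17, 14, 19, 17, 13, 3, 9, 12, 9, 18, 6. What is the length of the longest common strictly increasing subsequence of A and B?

For each value that appears in both, track the longest common increasing run ending there.
The best achievable length is 2; one witness is 13, 14 (A-positions 9,12, B-positions 1,4).

2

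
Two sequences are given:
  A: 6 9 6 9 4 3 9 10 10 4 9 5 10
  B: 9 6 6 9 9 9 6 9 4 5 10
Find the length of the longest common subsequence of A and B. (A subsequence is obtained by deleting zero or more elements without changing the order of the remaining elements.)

A longest common subsequence is 6, 9, 6, 9, 4, 5, 10 (length 7); the LCS DP confirms no longer common subsequence exists.

7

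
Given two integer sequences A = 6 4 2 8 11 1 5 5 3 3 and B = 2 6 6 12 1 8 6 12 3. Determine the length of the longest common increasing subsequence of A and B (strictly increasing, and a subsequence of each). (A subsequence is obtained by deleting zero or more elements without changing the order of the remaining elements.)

2

A longest common strictly increasing subsequence is 2, 8 (length 2); it appears in order in both A and B, and no longer such subsequence exists.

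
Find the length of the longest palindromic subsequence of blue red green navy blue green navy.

One longest palindromic subsequence is navy green navy (positions 4,6,7); it reads the same forward and backward, and the interval DP gives dp[1][7] = 3.

3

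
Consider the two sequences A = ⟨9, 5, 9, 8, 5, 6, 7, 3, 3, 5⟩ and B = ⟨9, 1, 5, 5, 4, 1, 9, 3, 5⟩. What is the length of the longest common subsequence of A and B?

Backtracking the LCS table gives one alignment: 9 (A1,B1) → 5 (A2,B4) → 9 (A3,B7) → 3 (A9,B8) → 5 (A10,B9).
So the longest common subsequence has length 5.

5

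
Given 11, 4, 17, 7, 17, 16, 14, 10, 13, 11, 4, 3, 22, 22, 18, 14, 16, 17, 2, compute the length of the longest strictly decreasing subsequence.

Scanning left to right, the best length ending at each element is: 11→1, 4→2, 17→1, 7→2, 17→1, 16→2, 14→3, 10→4, 13→4, 11→5, 4→6, 3→7, 22→1, 22→1, 18→2, 14→3, 16→3, 17→3, 2→8.
So the longest decreasing subsequence has length 8, e.g. 17, 16, 14, 13, 11, 4, 3, 2.

8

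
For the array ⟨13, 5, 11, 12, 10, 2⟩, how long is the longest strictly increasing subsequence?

3

Let dp[i] be the longest increasing subsequence ending at position i. Then dp = [1, 1, 2, 3, 2, 1].
The maximum is 3; one witness is 5, 11, 12 at positions 2,3,4.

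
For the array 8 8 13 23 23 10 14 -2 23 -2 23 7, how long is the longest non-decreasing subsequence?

One longest non-decreasing subsequence is 8, 8, 13, 23, 23, 23, 23 (positions 1,2,3,4,5,9,11), of length 7; no longer one exists.

7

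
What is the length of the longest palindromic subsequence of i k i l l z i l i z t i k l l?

One longest palindromic subsequence is llzilizll (positions 4,5,6,7,8,9,10,14,15); it reads the same forward and backward, and the interval DP gives dp[1][15] = 9.

9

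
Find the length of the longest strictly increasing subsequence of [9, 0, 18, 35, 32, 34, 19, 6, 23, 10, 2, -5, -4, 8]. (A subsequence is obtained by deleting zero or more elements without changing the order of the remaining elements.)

One longest increasing subsequence is 9, 18, 32, 34 (positions 1,3,5,6), of length 4; no longer one exists.

4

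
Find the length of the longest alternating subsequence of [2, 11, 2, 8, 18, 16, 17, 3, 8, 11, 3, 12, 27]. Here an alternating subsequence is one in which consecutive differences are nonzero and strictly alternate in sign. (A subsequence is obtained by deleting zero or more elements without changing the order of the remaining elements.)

10

Track the best alternating length ending on an up-step vs a down-step at each position: up/down = 1/1, 2/1, 1/3, 4/3, 4/1, 4/5, 6/5, 4/7, 8/7, 8/7, 4/9, 10/7, 10/1.
The maximum over both is 10; one such subsequence is 2, 11, 2, 18, 16, 17, 3, 8, 3, 12.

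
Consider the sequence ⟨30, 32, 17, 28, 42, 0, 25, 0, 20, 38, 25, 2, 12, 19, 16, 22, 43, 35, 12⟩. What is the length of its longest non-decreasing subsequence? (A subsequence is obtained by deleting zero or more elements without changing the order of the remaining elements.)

Scanning left to right, the best length ending at each element is: 30→1, 32→2, 17→1, 28→2, 42→3, 0→1, 25→2, 0→2, 20→3, 38→4, 25→4, 2→3, 12→4, 19→5, 16→5, 22→6, 43→7, 35→7, 12→5.
So the longest non-decreasing subsequence has length 7, e.g. 0, 0, 2, 12, 19, 22, 43.

7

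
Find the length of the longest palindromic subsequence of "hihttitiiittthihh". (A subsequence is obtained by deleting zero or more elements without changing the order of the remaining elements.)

One longest palindromic subsequence is hihtttiiittthih (positions 1,2,3,4,5,7,8,9,10,11,12,13,14,15,17); it reads the same forward and backward, and the interval DP gives dp[1][17] = 15.

15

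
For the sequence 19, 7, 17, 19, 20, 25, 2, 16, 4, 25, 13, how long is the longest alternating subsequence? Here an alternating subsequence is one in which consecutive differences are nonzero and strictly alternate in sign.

8

Track the best alternating length ending on an up-step vs a down-step at each position: up/down = 1/1, 1/2, 3/2, 3/1, 3/1, 3/1, 1/4, 5/4, 5/6, 7/1, 7/8.
The maximum over both is 8; one such subsequence is 19, 7, 17, 2, 16, 4, 25, 13.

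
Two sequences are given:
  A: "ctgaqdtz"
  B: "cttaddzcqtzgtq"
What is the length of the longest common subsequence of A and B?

A longest common subsequence is ctaqtz (length 6); the LCS DP confirms no longer common subsequence exists.

6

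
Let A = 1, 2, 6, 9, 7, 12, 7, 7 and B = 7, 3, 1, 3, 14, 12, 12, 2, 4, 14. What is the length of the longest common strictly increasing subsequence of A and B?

2

For each value that appears in both, track the longest common increasing run ending there.
The best achievable length is 2; one witness is 7, 12 (A-positions 5,6, B-positions 1,6).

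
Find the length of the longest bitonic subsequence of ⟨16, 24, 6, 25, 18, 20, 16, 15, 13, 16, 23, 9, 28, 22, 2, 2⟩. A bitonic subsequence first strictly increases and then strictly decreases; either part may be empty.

9

Let inc[i] be the LIS ending at i and dec[i] the longest strictly decreasing subsequence starting at i. inc = [1, 2, 1, 3, 2, 3, 2, 2, 2, 3, 4, 2, 5, 4, 1, 1], dec = [5, 7, 2, 7, 6, 6, 5, 4, 3, 3, 3, 2, 3, 2, 1, 1].
max_i inc[i]+dec[i]−1 = 9, with one witness 16, 24, 25, 20, 16, 15, 13, 9, 2.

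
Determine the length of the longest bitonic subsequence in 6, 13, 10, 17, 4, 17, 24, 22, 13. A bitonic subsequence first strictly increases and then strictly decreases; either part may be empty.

6

Let inc[i] be the LIS ending at i and dec[i] the longest strictly decreasing subsequence starting at i. inc = [1, 2, 2, 3, 1, 3, 4, 4, 3], dec = [2, 3, 2, 2, 1, 2, 3, 2, 1].
max_i inc[i]+dec[i]−1 = 6, with one witness 6, 13, 17, 24, 22, 13.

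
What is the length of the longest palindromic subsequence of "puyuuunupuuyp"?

11

Using dp[i][j] = 2 + dp[i+1][j−1] if the ends match, else max(dp[i+1][j], dp[i][j−1]):
dp[1][13] = 11. A witness is pyuuunuuuyp at positions 1,3,4,5,6,7,8,10,11,12,13.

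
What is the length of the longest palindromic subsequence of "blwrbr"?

3

One longest palindromic subsequence is rbr (positions 4,5,6); it reads the same forward and backward, and the interval DP gives dp[1][6] = 3.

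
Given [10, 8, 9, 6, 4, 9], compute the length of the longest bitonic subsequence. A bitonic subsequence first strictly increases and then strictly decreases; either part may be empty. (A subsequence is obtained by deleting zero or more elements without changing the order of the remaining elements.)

One longest bitonic subsequence is 10, 9, 6, 4 (positions 1,3,4,5): it rises to 10 then falls. Length 4 is optimal.

4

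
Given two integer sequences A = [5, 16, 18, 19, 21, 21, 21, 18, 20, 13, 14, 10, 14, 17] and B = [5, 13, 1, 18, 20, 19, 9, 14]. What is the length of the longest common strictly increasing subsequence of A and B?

A longest common strictly increasing subsequence is 5, 18, 20 (length 3); it appears in order in both A and B, and no longer such subsequence exists.

3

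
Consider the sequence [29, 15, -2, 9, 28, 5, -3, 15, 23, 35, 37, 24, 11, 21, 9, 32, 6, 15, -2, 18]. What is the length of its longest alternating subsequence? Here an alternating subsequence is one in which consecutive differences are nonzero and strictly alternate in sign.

A longest alternating subsequence is 29, -2, 9, 5, 15, 11, 21, 9, 32, 6, 15, -2, 18 (positions 1,3,4,6,8,13,14,15,16,17,18,19,20); its 12 consecutive differences strictly alternate in sign, and length 13 is optimal.

13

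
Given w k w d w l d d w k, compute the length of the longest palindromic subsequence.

Using dp[i][j] = 2 + dp[i+1][j−1] if the ends match, else max(dp[i+1][j], dp[i][j−1]):
dp[1][10] = 7. A witness is kwdddwk at positions 2,3,4,7,8,9,10.

7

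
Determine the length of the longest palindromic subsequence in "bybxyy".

3

Using dp[i][j] = 2 + dp[i+1][j−1] if the ends match, else max(dp[i+1][j], dp[i][j−1]):
dp[1][6] = 3. A witness is yyy at positions 2,5,6.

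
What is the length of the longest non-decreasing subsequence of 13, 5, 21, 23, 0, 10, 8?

One longest non-decreasing subsequence is 13, 21, 23 (positions 1,3,4), of length 3; no longer one exists.

3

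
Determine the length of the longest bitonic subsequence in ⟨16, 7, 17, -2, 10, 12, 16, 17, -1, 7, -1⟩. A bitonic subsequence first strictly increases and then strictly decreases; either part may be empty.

7

Let inc[i] be the LIS ending at i and dec[i] the longest strictly decreasing subsequence starting at i. inc = [1, 1, 2, 1, 2, 3, 4, 5, 2, 3, 2], dec = [4, 2, 4, 1, 3, 3, 3, 3, 1, 2, 1].
max_i inc[i]+dec[i]−1 = 7, with one witness 7, 10, 12, 16, 17, 7, -1.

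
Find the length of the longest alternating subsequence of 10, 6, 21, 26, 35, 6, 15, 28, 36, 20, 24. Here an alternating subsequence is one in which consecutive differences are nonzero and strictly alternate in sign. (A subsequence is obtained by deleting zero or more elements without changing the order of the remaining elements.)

7

Track the best alternating length ending on an up-step vs a down-step at each position: up/down = 1/1, 1/2, 3/1, 3/1, 3/1, 1/4, 5/4, 5/4, 5/1, 5/6, 7/6.
The maximum over both is 7; one such subsequence is 10, 6, 21, 6, 28, 20, 24.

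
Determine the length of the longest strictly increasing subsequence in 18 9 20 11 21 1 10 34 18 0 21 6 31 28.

One longest increasing subsequence is 9, 11, 18, 21, 31 (positions 2,4,9,11,13), of length 5; no longer one exists.

5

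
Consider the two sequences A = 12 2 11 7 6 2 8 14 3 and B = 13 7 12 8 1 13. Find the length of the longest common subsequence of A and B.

2

A longest common subsequence is 12, 8 (length 2); the LCS DP confirms no longer common subsequence exists.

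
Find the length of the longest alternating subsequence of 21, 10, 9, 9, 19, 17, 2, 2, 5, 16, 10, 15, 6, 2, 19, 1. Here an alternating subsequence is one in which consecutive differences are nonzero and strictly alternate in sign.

10

Track the best alternating length ending on an up-step vs a down-step at each position: up/down = 1/1, 1/2, 1/2, 1/2, 3/2, 3/4, 1/4, 1/4, 5/4, 5/4, 5/6, 7/6, 5/8, 1/8, 9/2, 1/10.
The maximum over both is 10; one such subsequence is 21, 10, 19, 2, 16, 10, 15, 6, 19, 1.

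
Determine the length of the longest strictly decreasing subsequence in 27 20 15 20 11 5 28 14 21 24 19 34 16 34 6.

5

One longest decreasing subsequence is 27, 20, 15, 11, 5 (positions 1,2,3,5,6), of length 5; no longer one exists.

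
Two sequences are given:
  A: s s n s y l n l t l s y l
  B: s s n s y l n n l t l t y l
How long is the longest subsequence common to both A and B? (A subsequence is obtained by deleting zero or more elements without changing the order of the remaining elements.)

12

A longest common subsequence is ssnsylnltlyl (length 12); the LCS DP confirms no longer common subsequence exists.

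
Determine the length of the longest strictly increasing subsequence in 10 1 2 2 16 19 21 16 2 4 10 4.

5

Let dp[i] be the longest increasing subsequence ending at position i. Then dp = [1, 1, 2, 2, 3, 4, 5, 3, 2, 3, 4, 3].
The maximum is 5; one witness is 1, 2, 16, 19, 21 at positions 2,3,5,6,7.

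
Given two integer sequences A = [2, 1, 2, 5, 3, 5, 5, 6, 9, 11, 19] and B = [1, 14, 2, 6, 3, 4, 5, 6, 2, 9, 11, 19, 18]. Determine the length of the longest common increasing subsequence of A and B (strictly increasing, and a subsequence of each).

A longest common strictly increasing subsequence is 1, 2, 3, 5, 6, 9, 11, 19 (length 8); it appears in order in both A and B, and no longer such subsequence exists.

8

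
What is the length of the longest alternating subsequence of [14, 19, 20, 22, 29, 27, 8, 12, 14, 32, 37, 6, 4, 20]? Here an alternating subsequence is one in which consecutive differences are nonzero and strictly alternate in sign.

A longest alternating subsequence is 14, 19, 8, 12, 6, 20 (positions 1,2,7,8,12,14); its 5 consecutive differences strictly alternate in sign, and length 6 is optimal.

6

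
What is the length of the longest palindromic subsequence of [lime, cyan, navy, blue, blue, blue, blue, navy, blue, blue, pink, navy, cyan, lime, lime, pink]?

12

One longest palindromic subsequence is lime cyan navy blue blue blue blue blue blue navy cyan lime (positions 1,2,3,4,5,6,7,9,10,12,13,15); it reads the same forward and backward, and the interval DP gives dp[1][16] = 12.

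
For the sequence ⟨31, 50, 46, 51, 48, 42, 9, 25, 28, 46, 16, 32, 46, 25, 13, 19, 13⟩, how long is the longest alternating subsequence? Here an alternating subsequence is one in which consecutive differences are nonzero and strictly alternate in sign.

11

Track the best alternating length ending on an up-step vs a down-step at each position: up/down = 1/1, 2/1, 2/3, 4/1, 4/5, 2/5, 1/5, 6/5, 6/5, 6/5, 6/7, 8/7, 8/5, 8/9, 6/9, 10/9, 6/11.
The maximum over both is 11; one such subsequence is 31, 50, 46, 51, 9, 25, 16, 32, 13, 19, 13.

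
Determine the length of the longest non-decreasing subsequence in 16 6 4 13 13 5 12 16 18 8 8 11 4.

5

Let dp[i] be the longest non-decreasing subsequence ending at position i. Then dp = [1, 1, 1, 2, 3, 2, 3, 4, 5, 3, 4, 5, 2].
The maximum is 5; one witness is 6, 13, 13, 16, 18 at positions 2,4,5,8,9.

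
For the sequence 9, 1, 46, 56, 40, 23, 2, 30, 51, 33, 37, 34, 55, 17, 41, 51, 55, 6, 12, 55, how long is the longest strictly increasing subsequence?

8

One longest increasing subsequence is 9, 23, 30, 33, 37, 41, 51, 55 (positions 1,6,8,10,11,15,16,17), of length 8; no longer one exists.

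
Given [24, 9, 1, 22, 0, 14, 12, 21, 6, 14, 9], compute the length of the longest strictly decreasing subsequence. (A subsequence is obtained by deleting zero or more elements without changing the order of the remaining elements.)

One longest decreasing subsequence is 24, 22, 14, 12, 6 (positions 1,4,6,7,9), of length 5; no longer one exists.

5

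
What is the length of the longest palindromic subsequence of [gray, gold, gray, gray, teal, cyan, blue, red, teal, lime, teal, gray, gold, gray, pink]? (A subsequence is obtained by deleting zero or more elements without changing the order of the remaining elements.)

One longest palindromic subsequence is gray gold gray teal lime teal gray gold gray (positions 1,2,3,5,10,11,12,13,14); it reads the same forward and backward, and the interval DP gives dp[1][15] = 9.

9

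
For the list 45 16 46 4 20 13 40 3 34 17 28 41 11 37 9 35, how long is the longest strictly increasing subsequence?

5

Let dp[i] be the longest increasing subsequence ending at position i. Then dp = [1, 1, 2, 1, 2, 2, 3, 1, 3, 3, 4, 5, 2, 5, 2, 5].
The maximum is 5; one witness is 4, 13, 17, 28, 41 at positions 4,6,10,11,12.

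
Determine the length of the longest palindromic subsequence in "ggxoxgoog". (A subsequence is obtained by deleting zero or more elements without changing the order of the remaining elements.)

One longest palindromic subsequence is ggxoxgg (positions 1,2,3,4,5,6,9); it reads the same forward and backward, and the interval DP gives dp[1][9] = 7.

7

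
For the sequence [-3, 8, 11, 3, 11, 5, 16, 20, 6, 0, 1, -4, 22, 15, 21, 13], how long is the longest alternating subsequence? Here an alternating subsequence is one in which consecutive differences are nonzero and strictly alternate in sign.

13

A longest alternating subsequence is -3, 8, 3, 11, 5, 16, 0, 1, -4, 22, 15, 21, 13 (positions 1,2,4,5,6,7,10,11,12,13,14,15,16); its 12 consecutive differences strictly alternate in sign, and length 13 is optimal.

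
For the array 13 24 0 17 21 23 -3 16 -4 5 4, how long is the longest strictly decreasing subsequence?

5

Let dp[i] be the longest decreasing subsequence ending at position i. Then dp = [1, 1, 2, 2, 2, 2, 3, 3, 4, 4, 5].
The maximum is 5; one witness is 24, 17, 16, 5, 4 at positions 2,4,8,10,11.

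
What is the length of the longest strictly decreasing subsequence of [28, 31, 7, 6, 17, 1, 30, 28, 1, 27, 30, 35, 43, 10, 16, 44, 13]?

Scanning left to right, the best length ending at each element is: 28→1, 31→1, 7→2, 6→3, 17→2, 1→4, 30→2, 28→3, 1→4, 27→4, 30→2, 35→1, 43→1, 10→5, 16→5, 44→1, 13→6.
So the longest decreasing subsequence has length 6, e.g. 31, 30, 28, 27, 16, 13.

6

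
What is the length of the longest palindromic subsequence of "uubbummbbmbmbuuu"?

12

One longest palindromic subsequence is uuummbbmmuuu (positions 1,2,5,6,7,8,9,10,12,14,15,16); it reads the same forward and backward, and the interval DP gives dp[1][16] = 12.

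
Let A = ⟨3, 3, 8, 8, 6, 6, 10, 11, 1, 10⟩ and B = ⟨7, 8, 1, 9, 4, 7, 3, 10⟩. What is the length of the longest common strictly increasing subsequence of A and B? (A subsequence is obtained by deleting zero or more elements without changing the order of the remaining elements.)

For each value that appears in both, track the longest common increasing run ending there.
The best achievable length is 2; one witness is 8, 10 (A-positions 3,7, B-positions 2,8).

2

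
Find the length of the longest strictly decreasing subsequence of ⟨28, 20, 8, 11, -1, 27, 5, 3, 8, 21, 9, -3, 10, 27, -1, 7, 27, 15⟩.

6

One longest decreasing subsequence is 28, 20, 8, 5, 3, -3 (positions 1,2,3,7,8,12), of length 6; no longer one exists.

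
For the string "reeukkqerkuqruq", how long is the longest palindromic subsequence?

One longest palindromic subsequence is rukrkur (positions 1,4,5,9,10,11,13); it reads the same forward and backward, and the interval DP gives dp[1][15] = 7.

7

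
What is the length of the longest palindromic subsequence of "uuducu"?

5

Using dp[i][j] = 2 + dp[i+1][j−1] if the ends match, else max(dp[i+1][j], dp[i][j−1]):
dp[1][6] = 5. A witness is uuduu at positions 1,2,3,4,6.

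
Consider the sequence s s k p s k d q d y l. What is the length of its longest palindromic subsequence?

3

Using dp[i][j] = 2 + dp[i+1][j−1] if the ends match, else max(dp[i+1][j], dp[i][j−1]):
dp[1][11] = 3. A witness is dqd at positions 7,8,9.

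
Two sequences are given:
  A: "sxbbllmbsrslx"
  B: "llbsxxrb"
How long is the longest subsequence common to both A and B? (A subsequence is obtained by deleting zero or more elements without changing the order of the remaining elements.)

A longest common subsequence is llbsr (length 5); the LCS DP confirms no longer common subsequence exists.

5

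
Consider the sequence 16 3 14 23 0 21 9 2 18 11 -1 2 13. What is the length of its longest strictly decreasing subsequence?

5

Scanning left to right, the best length ending at each element is: 16→1, 3→2, 14→2, 23→1, 0→3, 21→2, 9→3, 2→4, 18→3, 11→4, -1→5, 2→5, 13→4.
So the longest decreasing subsequence has length 5, e.g. 16, 14, 9, 2, -1.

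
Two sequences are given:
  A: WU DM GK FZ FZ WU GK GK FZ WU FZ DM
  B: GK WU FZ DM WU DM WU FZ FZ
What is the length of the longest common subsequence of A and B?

5

Backtracking the LCS table gives one alignment: WU (A1,B5) → DM (A2,B6) → WU (A6,B7) → FZ (A9,B8) → FZ (A11,B9).
So the longest common subsequence has length 5.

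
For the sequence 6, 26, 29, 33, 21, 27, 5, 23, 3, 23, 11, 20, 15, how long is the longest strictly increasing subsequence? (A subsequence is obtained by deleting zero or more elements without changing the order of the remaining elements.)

4

Let dp[i] be the longest increasing subsequence ending at position i. Then dp = [1, 2, 3, 4, 2, 3, 1, 3, 1, 3, 2, 3, 3].
The maximum is 4; one witness is 6, 26, 29, 33 at positions 1,2,3,4.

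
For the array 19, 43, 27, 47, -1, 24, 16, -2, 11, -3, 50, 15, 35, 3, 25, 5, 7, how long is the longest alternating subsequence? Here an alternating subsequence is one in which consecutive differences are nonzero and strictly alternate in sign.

A longest alternating subsequence is 19, 43, 27, 47, -1, 24, -2, 11, -3, 50, 15, 35, 3, 25, 5, 7 (positions 1,2,3,4,5,6,8,9,10,11,12,13,14,15,16,17); its 15 consecutive differences strictly alternate in sign, and length 16 is optimal.

16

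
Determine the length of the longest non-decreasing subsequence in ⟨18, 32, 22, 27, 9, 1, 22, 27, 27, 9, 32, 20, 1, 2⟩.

One longest non-decreasing subsequence is 18, 22, 27, 27, 27, 32 (positions 1,3,4,8,9,11), of length 6; no longer one exists.

6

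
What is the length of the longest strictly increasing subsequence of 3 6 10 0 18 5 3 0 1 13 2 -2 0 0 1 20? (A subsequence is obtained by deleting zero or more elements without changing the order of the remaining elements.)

Let dp[i] be the longest increasing subsequence ending at position i. Then dp = [1, 2, 3, 1, 4, 2, 2, 1, 2, 4, 3, 1, 2, 2, 3, 5].
The maximum is 5; one witness is 3, 6, 10, 18, 20 at positions 1,2,3,5,16.

5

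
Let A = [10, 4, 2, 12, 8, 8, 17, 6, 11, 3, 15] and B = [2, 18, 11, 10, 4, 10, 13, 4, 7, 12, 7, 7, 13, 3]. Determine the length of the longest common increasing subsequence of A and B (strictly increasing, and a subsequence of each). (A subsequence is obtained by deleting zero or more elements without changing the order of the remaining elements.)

A longest common strictly increasing subsequence is 2, 11 (length 2); it appears in order in both A and B, and no longer such subsequence exists.

2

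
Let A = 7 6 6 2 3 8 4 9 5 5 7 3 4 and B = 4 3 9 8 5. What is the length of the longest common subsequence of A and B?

3

Backtracking the LCS table gives one alignment: 3 (A5,B2) → 8 (A6,B4) → 5 (A10,B5).
So the longest common subsequence has length 3.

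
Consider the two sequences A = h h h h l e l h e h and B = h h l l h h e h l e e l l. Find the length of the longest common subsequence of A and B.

A longest common subsequence is hhhhlel (length 7); the LCS DP confirms no longer common subsequence exists.

7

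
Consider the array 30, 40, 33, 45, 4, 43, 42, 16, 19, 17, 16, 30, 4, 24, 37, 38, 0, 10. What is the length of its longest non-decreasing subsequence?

6

One longest non-decreasing subsequence is 4, 16, 19, 30, 37, 38 (positions 5,8,9,12,15,16), of length 6; no longer one exists.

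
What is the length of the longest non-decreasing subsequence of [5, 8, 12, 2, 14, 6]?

4

Scanning left to right, the best length ending at each element is: 5→1, 8→2, 12→3, 2→1, 14→4, 6→2.
So the longest non-decreasing subsequence has length 4, e.g. 5, 8, 12, 14.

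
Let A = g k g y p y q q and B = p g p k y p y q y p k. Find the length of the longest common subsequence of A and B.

Backtracking the LCS table gives one alignment: g (A1,B2) → k (A2,B4) → y (A4,B5) → p (A5,B6) → y (A6,B7) → q (A7,B8).
So the longest common subsequence has length 6.

6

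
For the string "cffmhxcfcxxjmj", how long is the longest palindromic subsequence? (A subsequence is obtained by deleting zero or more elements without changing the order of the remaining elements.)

One longest palindromic subsequence is mxcfcxm (positions 4,6,7,8,9,11,13); it reads the same forward and backward, and the interval DP gives dp[1][14] = 7.

7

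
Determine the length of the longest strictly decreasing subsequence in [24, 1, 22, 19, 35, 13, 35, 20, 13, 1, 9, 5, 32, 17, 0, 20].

Let dp[i] be the longest decreasing subsequence ending at position i. Then dp = [1, 2, 2, 3, 1, 4, 1, 3, 4, 5, 5, 6, 2, 4, 7, 3].
The maximum is 7; one witness is 24, 22, 19, 13, 9, 5, 0 at positions 1,3,4,6,11,12,15.

7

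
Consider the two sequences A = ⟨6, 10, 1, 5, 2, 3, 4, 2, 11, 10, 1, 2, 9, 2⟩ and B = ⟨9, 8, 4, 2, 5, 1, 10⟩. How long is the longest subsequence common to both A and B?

Backtracking the LCS table gives one alignment: 4 (A7,B3) → 2 (A8,B4) → 10 (A10,B7).
So the longest common subsequence has length 3.

3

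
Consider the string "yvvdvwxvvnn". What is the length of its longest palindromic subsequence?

5

One longest palindromic subsequence is vvxvv (positions 3,5,7,8,9); it reads the same forward and backward, and the interval DP gives dp[1][11] = 5.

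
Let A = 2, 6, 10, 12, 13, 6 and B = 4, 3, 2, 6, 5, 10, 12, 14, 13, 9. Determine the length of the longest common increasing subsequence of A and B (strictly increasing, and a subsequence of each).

5

For each value that appears in both, track the longest common increasing run ending there.
The best achievable length is 5; one witness is 2, 6, 10, 12, 13 (A-positions 1,2,3,4,5, B-positions 3,4,6,7,9).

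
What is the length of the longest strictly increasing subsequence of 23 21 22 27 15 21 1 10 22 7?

Scanning left to right, the best length ending at each element is: 23→1, 21→1, 22→2, 27→3, 15→1, 21→2, 1→1, 10→2, 22→3, 7→2.
So the longest increasing subsequence has length 3, e.g. 21, 22, 27.

3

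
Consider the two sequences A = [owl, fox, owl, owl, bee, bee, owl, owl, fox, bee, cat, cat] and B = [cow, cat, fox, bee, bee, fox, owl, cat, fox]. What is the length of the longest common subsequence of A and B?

A longest common subsequence is fox, bee, bee, owl, fox (length 5); the LCS DP confirms no longer common subsequence exists.

5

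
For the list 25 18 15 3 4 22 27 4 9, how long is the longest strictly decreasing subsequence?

Scanning left to right, the best length ending at each element is: 25→1, 18→2, 15→3, 3→4, 4→4, 22→2, 27→1, 4→4, 9→4.
So the longest decreasing subsequence has length 4, e.g. 25, 18, 15, 3.

4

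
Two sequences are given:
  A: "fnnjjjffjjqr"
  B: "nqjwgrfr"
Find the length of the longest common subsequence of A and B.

4

Backtracking the LCS table gives one alignment: n (A2,B1) → j (A4,B3) → f (A8,B7) → r (A12,B8).
So the longest common subsequence has length 4.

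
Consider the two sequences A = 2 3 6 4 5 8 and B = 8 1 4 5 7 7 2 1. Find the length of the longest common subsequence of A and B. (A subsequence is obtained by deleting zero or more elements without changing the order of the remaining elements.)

Backtracking the LCS table gives one alignment: 4 (A4,B3) → 5 (A5,B4).
So the longest common subsequence has length 2.

2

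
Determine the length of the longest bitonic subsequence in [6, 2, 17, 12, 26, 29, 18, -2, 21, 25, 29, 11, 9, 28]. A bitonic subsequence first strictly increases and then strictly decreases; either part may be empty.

8

One longest bitonic subsequence is 6, 17, 18, 21, 25, 29, 11, 9 (positions 1,3,7,9,10,11,12,13): it rises to 29 then falls. Length 8 is optimal.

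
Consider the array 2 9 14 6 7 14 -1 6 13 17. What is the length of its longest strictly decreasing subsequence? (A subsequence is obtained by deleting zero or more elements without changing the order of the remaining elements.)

3

Let dp[i] be the longest decreasing subsequence ending at position i. Then dp = [1, 1, 1, 2, 2, 1, 3, 3, 2, 1].
The maximum is 3; one witness is 9, 6, -1 at positions 2,4,7.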